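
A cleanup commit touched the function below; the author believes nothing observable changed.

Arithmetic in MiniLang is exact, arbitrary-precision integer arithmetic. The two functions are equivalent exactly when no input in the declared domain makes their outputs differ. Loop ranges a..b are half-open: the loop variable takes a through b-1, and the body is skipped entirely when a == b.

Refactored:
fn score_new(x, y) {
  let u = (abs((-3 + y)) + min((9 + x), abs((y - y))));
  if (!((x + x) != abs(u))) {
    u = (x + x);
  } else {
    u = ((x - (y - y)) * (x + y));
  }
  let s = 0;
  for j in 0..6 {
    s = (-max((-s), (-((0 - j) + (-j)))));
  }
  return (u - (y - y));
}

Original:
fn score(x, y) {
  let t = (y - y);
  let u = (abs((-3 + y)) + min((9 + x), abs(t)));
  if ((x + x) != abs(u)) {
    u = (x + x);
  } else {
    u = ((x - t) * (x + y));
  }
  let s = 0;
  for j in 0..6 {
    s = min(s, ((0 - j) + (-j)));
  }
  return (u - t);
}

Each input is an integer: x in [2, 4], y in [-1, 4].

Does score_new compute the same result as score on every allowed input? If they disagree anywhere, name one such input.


At x=2, y=-1: score gives 2, score_new gives 4.
verdict: not equivalent; witness: x=2, y=-1


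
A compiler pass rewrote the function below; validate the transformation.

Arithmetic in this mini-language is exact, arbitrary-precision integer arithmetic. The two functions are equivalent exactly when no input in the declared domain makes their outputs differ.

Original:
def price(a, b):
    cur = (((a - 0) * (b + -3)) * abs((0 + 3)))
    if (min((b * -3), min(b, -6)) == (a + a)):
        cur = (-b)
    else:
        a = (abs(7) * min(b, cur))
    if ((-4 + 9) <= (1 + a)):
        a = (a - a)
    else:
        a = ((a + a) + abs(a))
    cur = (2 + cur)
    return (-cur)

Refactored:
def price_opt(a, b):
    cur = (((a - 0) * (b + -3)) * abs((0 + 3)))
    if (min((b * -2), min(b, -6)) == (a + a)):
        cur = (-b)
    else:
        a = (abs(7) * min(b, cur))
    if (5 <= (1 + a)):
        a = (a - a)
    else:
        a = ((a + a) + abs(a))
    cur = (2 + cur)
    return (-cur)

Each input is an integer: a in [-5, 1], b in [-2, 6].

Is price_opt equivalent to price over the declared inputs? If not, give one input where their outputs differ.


Not equivalent: a=-5, b=5 separates them (28 vs 3).
price: cur := -30 | (min((b * -3), min(b, -6)) == (a + a)): false | a := -210 | ((-4 + 9) <= (1 + a)): false | a := -210 | cur := -28 | result 28
price_opt: cur := -30 | (min((b * -2), min(b, -6)) == (a + a)): true | cur := -5 | (5 <= (1 + a)): false | a := -5 | cur := -3 | result 3
verdict: not equivalent; witness: a=-5, b=5


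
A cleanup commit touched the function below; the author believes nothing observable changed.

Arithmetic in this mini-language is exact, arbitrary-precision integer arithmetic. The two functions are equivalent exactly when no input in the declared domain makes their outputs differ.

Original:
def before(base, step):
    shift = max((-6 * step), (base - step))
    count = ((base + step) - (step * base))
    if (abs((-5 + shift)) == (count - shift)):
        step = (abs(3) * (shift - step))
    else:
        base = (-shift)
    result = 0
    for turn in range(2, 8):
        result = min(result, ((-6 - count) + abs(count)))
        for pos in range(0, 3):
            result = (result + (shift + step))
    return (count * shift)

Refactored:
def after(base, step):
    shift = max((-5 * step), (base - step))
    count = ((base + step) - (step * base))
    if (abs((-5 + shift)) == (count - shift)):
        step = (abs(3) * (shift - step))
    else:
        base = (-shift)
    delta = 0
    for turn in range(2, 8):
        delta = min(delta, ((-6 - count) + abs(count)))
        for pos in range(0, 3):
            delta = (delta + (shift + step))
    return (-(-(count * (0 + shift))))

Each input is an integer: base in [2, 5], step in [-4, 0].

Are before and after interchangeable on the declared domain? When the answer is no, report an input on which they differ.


On input base=2, step=-4, before returns 144 while after returns 120.
verdict: not equivalent; witness: base=2, step=-4


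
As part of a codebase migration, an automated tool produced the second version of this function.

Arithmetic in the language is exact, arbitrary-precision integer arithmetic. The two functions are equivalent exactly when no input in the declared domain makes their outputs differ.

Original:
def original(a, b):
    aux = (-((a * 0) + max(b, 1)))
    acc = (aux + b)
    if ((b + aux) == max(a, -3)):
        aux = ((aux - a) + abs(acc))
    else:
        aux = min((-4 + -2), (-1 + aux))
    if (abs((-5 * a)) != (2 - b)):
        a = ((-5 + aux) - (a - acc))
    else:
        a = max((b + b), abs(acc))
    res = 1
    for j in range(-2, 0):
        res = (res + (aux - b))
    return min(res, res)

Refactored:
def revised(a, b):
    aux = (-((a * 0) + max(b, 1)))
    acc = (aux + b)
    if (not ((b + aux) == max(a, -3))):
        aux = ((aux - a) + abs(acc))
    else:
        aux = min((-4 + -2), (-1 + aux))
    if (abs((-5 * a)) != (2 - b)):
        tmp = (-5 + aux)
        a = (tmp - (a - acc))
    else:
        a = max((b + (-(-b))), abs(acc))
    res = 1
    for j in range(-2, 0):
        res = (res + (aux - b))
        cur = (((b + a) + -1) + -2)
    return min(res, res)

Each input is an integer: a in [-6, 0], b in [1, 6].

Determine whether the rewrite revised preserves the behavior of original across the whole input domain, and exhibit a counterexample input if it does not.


Input a=-6, b=1: -13 from original versus 9 from revised.
verdict: not equivalent; witness: a=-6, b=1


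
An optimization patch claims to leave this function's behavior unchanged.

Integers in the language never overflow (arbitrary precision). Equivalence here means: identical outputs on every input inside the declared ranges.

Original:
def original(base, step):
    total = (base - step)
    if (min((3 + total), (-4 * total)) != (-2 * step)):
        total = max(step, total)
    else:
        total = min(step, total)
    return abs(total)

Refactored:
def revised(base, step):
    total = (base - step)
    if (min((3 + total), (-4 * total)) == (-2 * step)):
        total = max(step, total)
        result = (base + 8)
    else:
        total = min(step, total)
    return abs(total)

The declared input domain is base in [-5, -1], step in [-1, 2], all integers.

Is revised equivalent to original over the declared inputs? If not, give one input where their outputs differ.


These are not equivalent — on base=-5, step=-1 the outputs split (1 vs 4).
original: total := -4 | (min((3 + total), (-4 * total)) != (-2 * step)): true | total := -1 | result 1
revised: total := -4 | (min((3 + total), (-4 * total)) == (-2 * step)): false | total := -4 | result 4
verdict: not equivalent; witness: base=-5, step=-1


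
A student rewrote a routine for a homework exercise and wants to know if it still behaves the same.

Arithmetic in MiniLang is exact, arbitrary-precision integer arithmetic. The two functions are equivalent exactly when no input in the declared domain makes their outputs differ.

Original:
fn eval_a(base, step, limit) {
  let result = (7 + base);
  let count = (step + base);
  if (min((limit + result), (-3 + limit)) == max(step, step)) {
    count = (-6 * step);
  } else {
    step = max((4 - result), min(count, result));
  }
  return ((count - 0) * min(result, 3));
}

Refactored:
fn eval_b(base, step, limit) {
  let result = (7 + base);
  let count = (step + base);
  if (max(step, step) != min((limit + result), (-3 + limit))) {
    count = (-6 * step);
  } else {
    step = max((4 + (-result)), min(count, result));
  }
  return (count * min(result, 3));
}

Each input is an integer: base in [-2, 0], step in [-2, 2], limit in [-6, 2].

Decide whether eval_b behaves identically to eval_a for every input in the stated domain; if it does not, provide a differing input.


Not equivalent: base=-2, step=-2, limit=-6 separates them (-12 vs 36).
eval_a: result becomes 5; next count becomes -4; next (min((limit + result), (-3 + limit)) == max(step, step)) evaluates to false; next step becomes -1; next final value -12
eval_b: result becomes 5; next count becomes -4; next (max(step, step) != min((limit + result), (-3 + limit))) evaluates to true; next count becomes 12; next final value 36
verdict: not equivalent; witness: base=-2, step=-2, limit=-6


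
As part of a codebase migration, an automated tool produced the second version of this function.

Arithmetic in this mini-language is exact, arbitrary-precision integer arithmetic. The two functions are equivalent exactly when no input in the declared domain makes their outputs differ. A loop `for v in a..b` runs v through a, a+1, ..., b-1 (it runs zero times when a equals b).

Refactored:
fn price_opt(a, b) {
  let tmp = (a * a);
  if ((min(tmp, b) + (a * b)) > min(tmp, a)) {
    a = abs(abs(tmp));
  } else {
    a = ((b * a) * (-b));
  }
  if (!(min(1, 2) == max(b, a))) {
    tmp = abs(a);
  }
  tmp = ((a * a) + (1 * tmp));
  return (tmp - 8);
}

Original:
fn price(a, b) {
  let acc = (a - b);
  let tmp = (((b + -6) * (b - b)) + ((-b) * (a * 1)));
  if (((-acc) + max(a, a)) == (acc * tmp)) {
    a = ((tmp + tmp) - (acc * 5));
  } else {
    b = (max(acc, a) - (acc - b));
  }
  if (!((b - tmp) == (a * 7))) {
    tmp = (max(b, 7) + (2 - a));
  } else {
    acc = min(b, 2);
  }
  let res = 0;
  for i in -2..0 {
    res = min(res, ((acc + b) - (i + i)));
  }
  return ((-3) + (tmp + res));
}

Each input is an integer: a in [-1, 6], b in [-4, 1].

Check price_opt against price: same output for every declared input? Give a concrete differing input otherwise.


The rewrite breaks on a=-1, b=-4, where the results are 7 and -6.
price: acc := 3 | tmp := -4 | (((-acc) + max(a, a)) == (acc * tmp)): false | b := -4 | (!((b - tmp) == (a * 7))): true | tmp := 10 | res := 0 | iter i=-2: | res := 0 | iter i=-1: | res := 0 | result 7
price_opt: tmp := 1 | ((min(tmp, b) + (a * b)) > min(tmp, a)): true | a := 1 | (!(min(1, 2) == max(b, a))): false | tmp := 2 | result -6
verdict: not equivalent; witness: a=-1, b=-4


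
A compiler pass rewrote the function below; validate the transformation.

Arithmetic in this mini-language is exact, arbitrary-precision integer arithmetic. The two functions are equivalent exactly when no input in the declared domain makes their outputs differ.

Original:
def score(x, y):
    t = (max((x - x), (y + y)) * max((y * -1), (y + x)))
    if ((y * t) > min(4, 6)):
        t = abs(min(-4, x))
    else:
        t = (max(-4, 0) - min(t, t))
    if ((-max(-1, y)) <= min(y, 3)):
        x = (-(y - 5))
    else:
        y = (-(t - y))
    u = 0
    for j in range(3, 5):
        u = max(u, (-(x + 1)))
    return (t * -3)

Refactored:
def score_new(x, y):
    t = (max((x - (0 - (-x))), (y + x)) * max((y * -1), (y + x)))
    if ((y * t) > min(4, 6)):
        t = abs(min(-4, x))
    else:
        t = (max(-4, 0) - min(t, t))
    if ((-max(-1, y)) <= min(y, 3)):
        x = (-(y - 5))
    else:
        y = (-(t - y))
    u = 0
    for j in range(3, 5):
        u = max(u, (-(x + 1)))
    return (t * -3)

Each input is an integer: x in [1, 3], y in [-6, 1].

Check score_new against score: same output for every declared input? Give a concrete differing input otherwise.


There is a counterexample at x=1, y=0: 0 on one side, 3 on the other.
score: t := 0 | ((y * t) > min(4, 6)): false | t := 0 | ((-max(-1, y)) <= min(y, 3)): true | x := 5 | u := 0 | iter j=3: | u := 0 | iter j=4: | u := 0 | result 0
score_new: t := 1 | ((y * t) > min(4, 6)): false | t := -1 | ((-max(-1, y)) <= min(y, 3)): true | x := 5 | u := 0 | iter j=3: | u := 0 | iter j=4: | u := 0 | result 3
verdict: not equivalent; witness: x=1, y=0


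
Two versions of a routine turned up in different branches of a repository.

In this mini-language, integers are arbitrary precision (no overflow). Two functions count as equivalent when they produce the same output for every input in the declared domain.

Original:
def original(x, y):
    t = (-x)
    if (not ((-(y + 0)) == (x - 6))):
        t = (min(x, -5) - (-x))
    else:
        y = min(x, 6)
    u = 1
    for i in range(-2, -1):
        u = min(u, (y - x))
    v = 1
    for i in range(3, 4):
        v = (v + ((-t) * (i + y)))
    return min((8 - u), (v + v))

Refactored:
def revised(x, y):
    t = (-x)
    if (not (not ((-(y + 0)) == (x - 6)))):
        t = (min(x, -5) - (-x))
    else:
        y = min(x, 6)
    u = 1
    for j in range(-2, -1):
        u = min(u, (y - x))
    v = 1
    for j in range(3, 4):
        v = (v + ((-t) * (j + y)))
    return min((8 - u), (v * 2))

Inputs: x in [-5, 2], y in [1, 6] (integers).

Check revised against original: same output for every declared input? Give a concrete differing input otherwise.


These are not equivalent — on x=-5, y=1 the outputs split (7 vs 8).
original: t := 5 | (not ((-(y + 0)) == (x - 6))): true | t := -10 | u := 1 | iter i=-2: | u := 1 | v := 1 | iter i=3: | v := 41 | result 7
revised: t := 5 | (not (not ((-(y + 0)) == (x - 6)))): false | y := -5 | u := 1 | iter j=-2: | u := 0 | v := 1 | iter j=3: | v := 11 | result 8
verdict: not equivalent; witness: x=-5, y=1


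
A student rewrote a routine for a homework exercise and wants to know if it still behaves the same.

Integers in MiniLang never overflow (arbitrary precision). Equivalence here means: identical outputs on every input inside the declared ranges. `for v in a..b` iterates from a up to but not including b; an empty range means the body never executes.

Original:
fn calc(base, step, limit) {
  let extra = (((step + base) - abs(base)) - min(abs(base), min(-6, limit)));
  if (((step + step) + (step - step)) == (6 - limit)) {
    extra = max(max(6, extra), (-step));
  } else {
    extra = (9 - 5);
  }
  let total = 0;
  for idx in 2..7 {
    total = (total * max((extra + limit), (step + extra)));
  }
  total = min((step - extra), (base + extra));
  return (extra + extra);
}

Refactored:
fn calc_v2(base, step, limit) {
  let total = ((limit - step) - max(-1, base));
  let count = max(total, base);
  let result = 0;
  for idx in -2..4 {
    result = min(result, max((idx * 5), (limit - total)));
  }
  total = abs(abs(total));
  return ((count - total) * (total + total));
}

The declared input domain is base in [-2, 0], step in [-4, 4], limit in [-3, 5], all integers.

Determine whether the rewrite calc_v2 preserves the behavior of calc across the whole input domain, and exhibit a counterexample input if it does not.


These are not equivalent — on base=-2, step=-4, limit=-3 the outputs split (8 vs 0).
calc: extra := -2 | (((step + step) + (step - step)) == (6 - limit)): false | extra := 4 | total := 0 | iter idx=2: | total := 0 | iter idx=3: | total := 0 | iter idx=4: | total := 0 | iter idx=5: | total := 0 | iter idx=6: | total := 0 | total := -8 | result 8
calc_v2: total := 2 | count := 2 | result := 0 | iter idx=-2: | result := -5 | iter idx=-1: | result := -5 | iter idx=0: | result := -5 | iter idx=1: | result := -5 | iter idx=2: | result := -5 | iter idx=3: | result := -5 | total := 2 | result 0
verdict: not equivalent; witness: base=-2, step=-4, limit=-3


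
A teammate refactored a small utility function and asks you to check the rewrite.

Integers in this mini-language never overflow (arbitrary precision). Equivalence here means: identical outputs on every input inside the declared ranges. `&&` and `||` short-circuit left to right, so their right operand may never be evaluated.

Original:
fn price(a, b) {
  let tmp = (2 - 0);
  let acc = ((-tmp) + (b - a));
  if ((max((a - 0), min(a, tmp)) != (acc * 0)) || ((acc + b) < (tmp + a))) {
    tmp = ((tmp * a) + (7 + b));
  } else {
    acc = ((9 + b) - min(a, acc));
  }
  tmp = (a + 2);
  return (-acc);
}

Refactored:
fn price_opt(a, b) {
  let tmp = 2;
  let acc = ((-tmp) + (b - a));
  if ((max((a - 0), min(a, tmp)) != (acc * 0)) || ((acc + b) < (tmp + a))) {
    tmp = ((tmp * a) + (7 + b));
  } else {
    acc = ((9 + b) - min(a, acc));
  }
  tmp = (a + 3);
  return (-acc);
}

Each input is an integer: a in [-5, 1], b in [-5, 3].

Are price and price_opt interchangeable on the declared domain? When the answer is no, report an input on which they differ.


The edit looks behavioral (`2` became `3`), but over these ranges it never changes the outcome.
Spot check at a=1, b=-1 — price: tmp = 2; acc = -4; ((max((a - 0), min(a, tmp)) != (acc * 0)) || ((acc + b) < (tmp + a))) -> true; tmp = 8; tmp = 3; return 4. price_opt: tmp = 2; acc = -4; ((max((a - 0), min(a, tmp)) != (acc * 0)) || ((acc + b) < (tmp + a))) -> true; tmp = 8; tmp = 4; return 4. Both give 4.
Every one of the 63 inputs gives matching results.
verdict: equivalent


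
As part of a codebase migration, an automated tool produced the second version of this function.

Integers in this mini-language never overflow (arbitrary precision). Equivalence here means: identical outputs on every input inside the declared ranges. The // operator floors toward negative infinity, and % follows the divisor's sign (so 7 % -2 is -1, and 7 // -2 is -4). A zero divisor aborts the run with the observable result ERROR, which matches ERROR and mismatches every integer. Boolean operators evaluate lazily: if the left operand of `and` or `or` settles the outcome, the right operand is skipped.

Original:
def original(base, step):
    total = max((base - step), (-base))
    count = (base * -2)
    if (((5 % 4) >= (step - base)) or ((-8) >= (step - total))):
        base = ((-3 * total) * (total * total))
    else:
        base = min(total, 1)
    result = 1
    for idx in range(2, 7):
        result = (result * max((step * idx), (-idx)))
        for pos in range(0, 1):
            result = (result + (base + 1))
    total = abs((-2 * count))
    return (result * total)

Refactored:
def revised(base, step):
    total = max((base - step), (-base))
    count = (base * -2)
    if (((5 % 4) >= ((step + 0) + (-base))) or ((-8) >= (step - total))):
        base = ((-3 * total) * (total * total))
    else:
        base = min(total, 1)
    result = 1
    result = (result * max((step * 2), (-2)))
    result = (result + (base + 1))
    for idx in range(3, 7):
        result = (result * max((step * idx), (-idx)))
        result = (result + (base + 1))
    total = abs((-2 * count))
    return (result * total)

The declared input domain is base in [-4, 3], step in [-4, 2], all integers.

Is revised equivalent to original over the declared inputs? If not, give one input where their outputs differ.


Differences: min/max/abs usage differs, constant usage differs, local variable names differ, arithmetic usage differs, statement counts differ, loop structure differs — yet all 56 inputs agree.
verdict: equivalent


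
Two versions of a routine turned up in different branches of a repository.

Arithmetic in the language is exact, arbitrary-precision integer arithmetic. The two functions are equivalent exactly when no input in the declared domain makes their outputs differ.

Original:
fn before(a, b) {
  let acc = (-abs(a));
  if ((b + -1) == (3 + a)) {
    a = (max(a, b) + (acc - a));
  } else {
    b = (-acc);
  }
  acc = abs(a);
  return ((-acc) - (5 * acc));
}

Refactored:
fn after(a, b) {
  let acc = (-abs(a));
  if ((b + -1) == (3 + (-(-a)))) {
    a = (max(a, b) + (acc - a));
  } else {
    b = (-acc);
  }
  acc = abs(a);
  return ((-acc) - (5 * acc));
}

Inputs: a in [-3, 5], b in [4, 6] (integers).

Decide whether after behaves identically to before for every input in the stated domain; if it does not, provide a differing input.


Comparing the listings, the differences include: same computation, different form.
Tracing a=-3, b=6: before: acc becomes -3; next ((b + -1) == (3 + a)) evaluates to false; next b becomes 3; next acc becomes 3; next final value -18 | after: acc becomes -3; next ((b + -1) == (3 + (-(-a)))) evaluates to false; next b becomes 3; next acc becomes 3; next final value -18 — matching result -18.
Sweeping the whole domain (27 inputs) finds no disagreement.
verdict: equivalent


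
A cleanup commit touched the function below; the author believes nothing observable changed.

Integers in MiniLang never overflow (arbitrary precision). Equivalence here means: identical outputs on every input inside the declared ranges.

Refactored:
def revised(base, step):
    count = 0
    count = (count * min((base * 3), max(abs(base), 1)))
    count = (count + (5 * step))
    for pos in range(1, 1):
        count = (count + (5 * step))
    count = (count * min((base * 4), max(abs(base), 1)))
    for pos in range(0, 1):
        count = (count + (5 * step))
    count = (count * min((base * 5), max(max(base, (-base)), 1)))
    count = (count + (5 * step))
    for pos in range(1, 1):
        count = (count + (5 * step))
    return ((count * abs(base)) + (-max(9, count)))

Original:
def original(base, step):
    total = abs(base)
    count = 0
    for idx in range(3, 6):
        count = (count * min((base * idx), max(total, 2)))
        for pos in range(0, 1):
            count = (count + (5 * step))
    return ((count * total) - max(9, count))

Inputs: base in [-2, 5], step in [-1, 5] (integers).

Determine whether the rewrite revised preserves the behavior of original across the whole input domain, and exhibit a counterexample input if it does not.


These are not equivalent — on base=1, step=-1 the outputs split (-44 vs -24).
original: total := 1 | count := 0 | iter idx=3: | count := 0 | iter pos=0: | count := -5 | iter idx=4: | count := -10 | iter pos=0: | count := -15 | iter idx=5: | count := -30 | iter pos=0: | count := -35 | result -44
revised: count := 0 | count := 0 | count := -5 | loop over pos: empty range | count := -5 | iter pos=0: | count := -10 | count := -10 | count := -15 | loop over pos: empty range | result -24
verdict: not equivalent; witness: base=1, step=-1


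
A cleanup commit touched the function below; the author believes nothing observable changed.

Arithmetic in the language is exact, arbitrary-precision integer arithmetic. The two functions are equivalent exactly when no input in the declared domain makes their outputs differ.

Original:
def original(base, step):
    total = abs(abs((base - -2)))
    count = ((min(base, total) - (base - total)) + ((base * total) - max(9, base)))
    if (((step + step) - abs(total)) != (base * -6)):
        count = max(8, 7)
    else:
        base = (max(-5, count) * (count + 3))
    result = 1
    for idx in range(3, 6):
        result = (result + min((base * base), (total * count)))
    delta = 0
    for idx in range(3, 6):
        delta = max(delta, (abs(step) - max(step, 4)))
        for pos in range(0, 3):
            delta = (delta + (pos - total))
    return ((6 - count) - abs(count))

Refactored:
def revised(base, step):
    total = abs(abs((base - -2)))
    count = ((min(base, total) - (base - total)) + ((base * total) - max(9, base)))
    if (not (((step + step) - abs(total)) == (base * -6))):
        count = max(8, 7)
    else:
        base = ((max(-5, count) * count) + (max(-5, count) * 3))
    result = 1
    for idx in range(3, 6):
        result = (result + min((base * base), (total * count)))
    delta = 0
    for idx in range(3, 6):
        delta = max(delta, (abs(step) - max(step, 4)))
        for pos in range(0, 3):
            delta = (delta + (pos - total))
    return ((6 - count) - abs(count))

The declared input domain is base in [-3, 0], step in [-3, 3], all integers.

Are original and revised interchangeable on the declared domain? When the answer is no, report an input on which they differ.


This is a faithful refactor — min/max/abs usage differs; comparison usage differs; constant usage differs; boolean connective usage differs; arithmetic usage differs, but the computed results match everywhere.
Tracing base=0, step=2: original: total=2, then count=-7, then (((step + step) - abs(total)) != (base * -6)) is true, then count=8, then result=1, then (idx=3), then result=1, then (idx=4), then result=1, then (idx=5), then result=1, then delta=0, then (idx=3), then delta=0, then (pos=0), then delta=-2, then (pos=1), then delta=-3, then (pos=2), then delta=-3, then (idx=4), then delta=-2, then (pos=0), then delta=-4, then (pos=1), then delta=-5, then (pos=2), then delta=-5, then (idx=5), then delta=-2, then (pos=0), then delta=-4, then (pos=1), then delta=-5, then (pos=2), then delta=-5, then returns -10 | revised: total=2, then count=-7, then (not (((step + step) - abs(total)) == (base * -6))) is true, then count=8, then result=1, then (idx=3), then result=1, then (idx=4), then result=1, then (idx=5), then result=1, then delta=0, then (idx=3), then delta=0, then (pos=0), then delta=-2, then (pos=1), then delta=-3, then (pos=2), then delta=-3, then (idx=4), then delta=-2, then (pos=0), then delta=-4, then (pos=1), then delta=-5, then (pos=2), then delta=-5, then (idx=5), then delta=-2, then (pos=0), then delta=-4, then (pos=1), then delta=-5, then (pos=2), then delta=-5, then returns -10 — matching result -10.
Sweeping the whole domain (28 inputs) finds no disagreement.
verdict: equivalent


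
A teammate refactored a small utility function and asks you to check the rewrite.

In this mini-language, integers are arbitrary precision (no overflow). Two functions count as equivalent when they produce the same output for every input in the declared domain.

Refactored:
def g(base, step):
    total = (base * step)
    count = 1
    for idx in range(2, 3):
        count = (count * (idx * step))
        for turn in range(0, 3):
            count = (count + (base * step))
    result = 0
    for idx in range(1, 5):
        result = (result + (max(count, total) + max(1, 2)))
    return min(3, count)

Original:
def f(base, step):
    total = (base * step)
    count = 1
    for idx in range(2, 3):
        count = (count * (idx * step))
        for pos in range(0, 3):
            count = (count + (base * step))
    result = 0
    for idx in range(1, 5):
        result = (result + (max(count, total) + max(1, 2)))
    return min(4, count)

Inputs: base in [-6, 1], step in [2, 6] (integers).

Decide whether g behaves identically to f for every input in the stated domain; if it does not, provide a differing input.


There is a counterexample at base=0, step=2: 4 on one side, 3 on the other.
f: total becomes 0; next count becomes 1; next at idx=2:; next count becomes 4; next at pos=0:; next count becomes 4; next at pos=1:; next count becomes 4; next at pos=2:; next count becomes 4; next result becomes 0; next at idx=1:; next result becomes 6; next at idx=2:; next result becomes 12; next at idx=3:; next result becomes 18; next at idx=4:; next result becomes 24; next final value 4
g: total becomes 0; next count becomes 1; next at idx=2:; next count becomes 4; next at turn=0:; next count becomes 4; next at turn=1:; next count becomes 4; next at turn=2:; next count becomes 4; next result becomes 0; next at idx=1:; next result becomes 6; next at idx=2:; next result becomes 12; next at idx=3:; next result becomes 18; next at idx=4:; next result becomes 24; next final value 3
verdict: not equivalent; witness: base=0, step=2


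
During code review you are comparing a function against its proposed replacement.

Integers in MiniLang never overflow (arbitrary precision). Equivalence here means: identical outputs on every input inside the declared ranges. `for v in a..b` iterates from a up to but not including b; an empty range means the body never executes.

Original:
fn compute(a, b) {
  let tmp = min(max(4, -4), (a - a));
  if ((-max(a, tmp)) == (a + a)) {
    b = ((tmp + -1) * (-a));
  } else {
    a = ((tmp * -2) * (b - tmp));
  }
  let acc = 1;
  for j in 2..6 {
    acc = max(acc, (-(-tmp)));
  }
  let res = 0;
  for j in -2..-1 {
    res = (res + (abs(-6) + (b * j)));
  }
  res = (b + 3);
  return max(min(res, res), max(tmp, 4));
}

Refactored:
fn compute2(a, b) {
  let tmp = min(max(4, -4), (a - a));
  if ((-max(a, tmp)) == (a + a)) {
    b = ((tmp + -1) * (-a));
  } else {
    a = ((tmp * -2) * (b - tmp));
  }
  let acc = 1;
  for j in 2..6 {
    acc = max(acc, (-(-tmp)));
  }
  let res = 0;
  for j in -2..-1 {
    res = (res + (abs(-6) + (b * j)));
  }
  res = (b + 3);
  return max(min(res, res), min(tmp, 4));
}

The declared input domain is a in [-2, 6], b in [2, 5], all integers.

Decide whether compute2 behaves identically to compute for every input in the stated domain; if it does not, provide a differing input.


Take a=0, b=2.
compute: tmp := 0 | ((-max(a, tmp)) == (a + a)): true | b := 0 | acc := 1 | iter j=2: | acc := 1 | iter j=3: | acc := 1 | iter j=4: | acc := 1 | iter j=5: | acc := 1 | res := 0 | iter j=-2: | res := 6 | res := 3 | result 4
compute2: tmp := 0 | ((-max(a, tmp)) == (a + a)): true | b := 0 | acc := 1 | iter j=2: | acc := 1 | iter j=3: | acc := 1 | iter j=4: | acc := 1 | iter j=5: | acc := 1 | res := 0 | iter j=-2: | res := 6 | res := 3 | result 3
4 and 3 differ, so these are not the same function on this domain.
verdict: not equivalent; witness: a=0, b=2


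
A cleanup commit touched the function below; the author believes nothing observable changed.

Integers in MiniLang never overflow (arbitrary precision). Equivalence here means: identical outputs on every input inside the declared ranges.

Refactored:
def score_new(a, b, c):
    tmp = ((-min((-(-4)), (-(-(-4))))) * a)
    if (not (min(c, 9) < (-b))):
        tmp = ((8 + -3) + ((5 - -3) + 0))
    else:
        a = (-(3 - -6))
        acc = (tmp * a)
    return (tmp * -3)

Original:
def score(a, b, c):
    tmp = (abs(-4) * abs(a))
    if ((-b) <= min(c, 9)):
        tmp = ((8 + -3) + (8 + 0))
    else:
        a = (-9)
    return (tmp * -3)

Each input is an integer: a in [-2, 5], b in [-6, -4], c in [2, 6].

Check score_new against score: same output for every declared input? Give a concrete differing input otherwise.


Evaluate both at a=-2, b=-6, c=2.
score: tmp := 8 | ((-b) <= min(c, 9)): false | a := -9 | result -24
score_new: tmp := -8 | (not (min(c, 9) < (-b))): false | a := -9 | acc := 72 | result 24
-24 != 24, so the rewrite changes behavior.
verdict: not equivalent; witness: a=-2, b=-6, c=2


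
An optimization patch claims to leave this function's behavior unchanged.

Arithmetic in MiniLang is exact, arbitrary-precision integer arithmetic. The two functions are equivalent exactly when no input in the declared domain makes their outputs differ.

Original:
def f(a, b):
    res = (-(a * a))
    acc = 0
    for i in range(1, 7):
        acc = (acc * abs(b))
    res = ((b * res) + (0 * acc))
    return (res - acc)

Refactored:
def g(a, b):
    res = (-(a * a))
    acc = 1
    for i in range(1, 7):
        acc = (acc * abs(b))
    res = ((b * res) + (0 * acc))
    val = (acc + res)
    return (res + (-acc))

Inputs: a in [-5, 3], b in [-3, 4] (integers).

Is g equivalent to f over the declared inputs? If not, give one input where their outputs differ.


These are not equivalent — on a=-5, b=-3 the outputs split (75 vs -654).
f: res becomes -25; next acc becomes 0; next at i=1:; next acc becomes 0; next at i=2:; next acc becomes 0; next at i=3:; next acc becomes 0; next at i=4:; next acc becomes 0; next at i=5:; next acc becomes 0; next at i=6:; next acc becomes 0; next res becomes 75; next final value 75
g: res becomes -25; next acc becomes 1; next at i=1:; next acc becomes 3; next at i=2:; next acc becomes 9; next at i=3:; next acc becomes 27; next at i=4:; next acc becomes 81; next at i=5:; next acc becomes 243; next at i=6:; next acc becomes 729; next res becomes 75; next val becomes 804; next final value -654
verdict: not equivalent; witness: a=-5, b=-3


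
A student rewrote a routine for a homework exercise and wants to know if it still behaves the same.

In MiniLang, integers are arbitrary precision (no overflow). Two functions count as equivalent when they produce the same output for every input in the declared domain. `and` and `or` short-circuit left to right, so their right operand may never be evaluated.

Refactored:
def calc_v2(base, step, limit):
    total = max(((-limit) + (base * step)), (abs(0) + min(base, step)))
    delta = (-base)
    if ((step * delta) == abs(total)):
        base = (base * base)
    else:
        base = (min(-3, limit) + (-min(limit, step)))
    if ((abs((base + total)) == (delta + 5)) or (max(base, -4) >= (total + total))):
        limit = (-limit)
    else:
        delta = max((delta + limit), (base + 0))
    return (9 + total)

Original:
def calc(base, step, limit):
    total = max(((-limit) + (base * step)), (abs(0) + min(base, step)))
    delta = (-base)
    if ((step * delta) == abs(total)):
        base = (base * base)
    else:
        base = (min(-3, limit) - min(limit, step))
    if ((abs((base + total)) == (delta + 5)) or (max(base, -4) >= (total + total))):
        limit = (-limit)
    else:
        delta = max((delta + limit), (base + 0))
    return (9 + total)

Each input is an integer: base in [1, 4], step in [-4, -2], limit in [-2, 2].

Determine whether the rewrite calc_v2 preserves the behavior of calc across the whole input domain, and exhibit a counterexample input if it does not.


Behavior is preserved: although arithmetic usage differs, the outputs never diverge.
One worked example (base=2, step=-4, limit=-1) — calc: total := -4 | delta := -2 | ((step * delta) == abs(total)): false | base := 1 | ((abs((base + total)) == (delta + 5)) or (max(base, -4) >= (total + total))): true | limit := 1 | result 5; calc_v2: total := -4 | delta := -2 | ((step * delta) == abs(total)): false | base := 1 | ((abs((base + total)) == (delta + 5)) or (max(base, -4) >= (total + total))): true | limit := 1 | result 5; agreement on 5.
Across all 60 domain points the two functions coincide.
verdict: equivalent


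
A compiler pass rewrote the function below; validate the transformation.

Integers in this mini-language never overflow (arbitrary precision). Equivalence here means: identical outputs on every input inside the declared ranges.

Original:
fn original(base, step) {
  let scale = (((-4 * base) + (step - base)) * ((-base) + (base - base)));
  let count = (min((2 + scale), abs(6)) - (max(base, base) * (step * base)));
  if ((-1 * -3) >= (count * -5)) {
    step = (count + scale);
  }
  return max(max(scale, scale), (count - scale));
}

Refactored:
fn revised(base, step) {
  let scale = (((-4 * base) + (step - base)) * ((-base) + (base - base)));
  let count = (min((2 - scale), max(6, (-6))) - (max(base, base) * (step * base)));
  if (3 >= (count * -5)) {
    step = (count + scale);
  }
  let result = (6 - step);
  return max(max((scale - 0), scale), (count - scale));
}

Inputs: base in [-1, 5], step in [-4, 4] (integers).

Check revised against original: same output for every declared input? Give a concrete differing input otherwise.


Evaluate both at base=-1, step=-4.
original: scale = 1; count = 7; ((-1 * -3) >= (count * -5)) -> true; step = 8; return 6
revised: scale = 1; count = 5; (3 >= (count * -5)) -> true; step = 6; result = 0; return 4
6 against 4: the behavior changed.
verdict: not equivalent; witness: base=-1, step=-4


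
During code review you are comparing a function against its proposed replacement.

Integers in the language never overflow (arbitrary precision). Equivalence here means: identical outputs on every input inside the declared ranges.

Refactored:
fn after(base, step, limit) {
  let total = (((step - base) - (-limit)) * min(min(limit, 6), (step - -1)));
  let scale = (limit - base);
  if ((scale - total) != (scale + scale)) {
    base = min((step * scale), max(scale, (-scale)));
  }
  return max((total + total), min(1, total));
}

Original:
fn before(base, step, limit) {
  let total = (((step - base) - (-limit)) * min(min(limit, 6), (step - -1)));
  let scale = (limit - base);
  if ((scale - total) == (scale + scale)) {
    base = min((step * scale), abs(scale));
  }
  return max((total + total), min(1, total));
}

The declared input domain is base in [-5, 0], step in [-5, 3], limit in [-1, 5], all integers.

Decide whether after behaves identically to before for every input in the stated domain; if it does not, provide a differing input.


Equivalent. There is a behavioral-looking edit here, yet the outcome never shifts on this domain.
Every one of the 378 inputs gives matching results.
Tracing base=-5, step=-1, limit=5: before: total := 0 | scale := 10 | ((scale - total) == (scale + scale)): false | result 0 | after: total := 0 | scale := 10 | ((scale - total) != (scale + scale)): true | base := -10 | result 0 — matching result 0.
verdict: equivalent


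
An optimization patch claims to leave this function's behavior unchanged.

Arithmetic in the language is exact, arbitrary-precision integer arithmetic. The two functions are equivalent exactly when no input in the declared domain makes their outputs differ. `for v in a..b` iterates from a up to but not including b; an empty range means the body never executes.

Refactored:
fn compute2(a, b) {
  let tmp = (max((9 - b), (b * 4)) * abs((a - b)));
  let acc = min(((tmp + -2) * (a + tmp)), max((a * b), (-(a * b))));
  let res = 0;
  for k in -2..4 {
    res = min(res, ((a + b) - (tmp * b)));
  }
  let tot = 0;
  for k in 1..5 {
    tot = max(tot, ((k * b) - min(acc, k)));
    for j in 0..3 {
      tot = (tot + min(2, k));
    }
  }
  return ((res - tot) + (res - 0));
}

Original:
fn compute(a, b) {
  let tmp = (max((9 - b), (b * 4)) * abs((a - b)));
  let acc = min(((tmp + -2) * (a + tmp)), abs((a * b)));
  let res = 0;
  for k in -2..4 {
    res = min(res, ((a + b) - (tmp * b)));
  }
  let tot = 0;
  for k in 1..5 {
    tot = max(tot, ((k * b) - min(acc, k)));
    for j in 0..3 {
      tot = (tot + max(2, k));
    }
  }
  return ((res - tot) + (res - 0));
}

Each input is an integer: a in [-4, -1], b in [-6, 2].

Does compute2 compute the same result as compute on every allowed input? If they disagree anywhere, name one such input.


Try a=-4, b=-6.
compute: tmp = 30; acc = 24; res = 0; [k=-2]; res = 0; [k=-1]; res = 0; [k=0]; res = 0; [k=1]; res = 0; [k=2]; res = 0; [k=3]; res = 0; tot = 0; [k=1]; tot = 0; [j=0]; tot = 2; [j=1]; tot = 4; [j=2]; tot = 6; [k=2]; tot = 6; [j=0]; tot = 8; [j=1]; tot = 10; [j=2]; tot = 12; [k=3]; tot = 12; [j=0]; tot = 15; [j=1]; tot = 18; [j=2]; tot = 21; [k=4]; tot = 21; [j=0]; tot = 25; [j=1]; tot = 29; [j=2]; tot = 33; return -33
compute2: tmp = 30; acc = 24; res = 0; [k=-2]; res = 0; [k=-1]; res = 0; [k=0]; res = 0; [k=1]; res = 0; [k=2]; res = 0; [k=3]; res = 0; tot = 0; [k=1]; tot = 0; [j=0]; tot = 1; [j=1]; tot = 2; [j=2]; tot = 3; [k=2]; tot = 3; [j=0]; tot = 5; [j=1]; tot = 7; [j=2]; tot = 9; [k=3]; tot = 9; [j=0]; tot = 11; [j=1]; tot = 13; [j=2]; tot = 15; [k=4]; tot = 15; [j=0]; tot = 17; [j=1]; tot = 19; [j=2]; tot = 21; return -21
-33 against -21: the behavior changed.
verdict: not equivalent; witness: a=-4, b=-6


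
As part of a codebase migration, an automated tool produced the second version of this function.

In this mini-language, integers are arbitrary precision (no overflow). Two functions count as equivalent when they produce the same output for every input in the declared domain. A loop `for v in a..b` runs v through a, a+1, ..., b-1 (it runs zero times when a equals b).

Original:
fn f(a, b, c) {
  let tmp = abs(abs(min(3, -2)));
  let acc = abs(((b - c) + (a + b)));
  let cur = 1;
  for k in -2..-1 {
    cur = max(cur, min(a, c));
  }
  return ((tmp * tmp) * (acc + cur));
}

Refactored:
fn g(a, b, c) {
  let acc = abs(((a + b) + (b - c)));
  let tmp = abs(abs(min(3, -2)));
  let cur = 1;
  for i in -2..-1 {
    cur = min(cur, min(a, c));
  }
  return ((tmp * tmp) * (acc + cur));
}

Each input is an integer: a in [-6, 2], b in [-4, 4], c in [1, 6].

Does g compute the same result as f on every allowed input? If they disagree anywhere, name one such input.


There is a counterexample at a=-6, b=-4, c=1: 64 on one side, 36 on the other.
f: tmp becomes 2; next acc becomes 15; next cur becomes 1; next at k=-2:; next cur becomes 1; next final value 64
g: acc becomes 15; next tmp becomes 2; next cur becomes 1; next at i=-2:; next cur becomes -6; next final value 36
verdict: not equivalent; witness: a=-6, b=-4, c=1


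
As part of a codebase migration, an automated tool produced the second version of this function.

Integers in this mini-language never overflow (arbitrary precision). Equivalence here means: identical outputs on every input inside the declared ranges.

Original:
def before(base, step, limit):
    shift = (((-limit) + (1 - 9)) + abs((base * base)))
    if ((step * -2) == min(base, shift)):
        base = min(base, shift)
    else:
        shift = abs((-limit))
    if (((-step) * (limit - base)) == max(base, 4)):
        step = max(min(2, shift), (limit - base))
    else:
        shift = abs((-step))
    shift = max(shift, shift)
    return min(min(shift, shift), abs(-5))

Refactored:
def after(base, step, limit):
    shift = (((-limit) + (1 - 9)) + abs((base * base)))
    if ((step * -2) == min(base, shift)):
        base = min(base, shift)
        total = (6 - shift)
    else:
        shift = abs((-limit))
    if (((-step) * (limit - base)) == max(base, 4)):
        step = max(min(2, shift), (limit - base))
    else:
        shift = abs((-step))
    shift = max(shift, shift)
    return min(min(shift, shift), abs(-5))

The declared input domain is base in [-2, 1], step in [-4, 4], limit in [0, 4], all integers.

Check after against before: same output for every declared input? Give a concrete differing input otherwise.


Comparing the listings, the differences include: statement counts differ, arithmetic usage differs, constant usage differs, local variable names differ.
Tracing base=-2, step=1, limit=4: before: shift=-8, then ((step * -2) == min(base, shift)) is false, then shift=4, then (((-step) * (limit - base)) == max(base, 4)) is false, then shift=1, then shift=1, then returns 1 | after: shift=-8, then ((step * -2) == min(base, shift)) is false, then shift=4, then (((-step) * (limit - base)) == max(base, 4)) is false, then shift=1, then shift=1, then returns 1 — matching result 1.
Sweeping the whole domain (180 inputs) finds no disagreement.
verdict: equivalent
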